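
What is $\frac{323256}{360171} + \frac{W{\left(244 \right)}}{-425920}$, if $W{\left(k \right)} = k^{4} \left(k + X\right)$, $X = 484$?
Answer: $- \frac{4840588150022984}{798979335} \approx -6.0585 \cdot 10^{6}$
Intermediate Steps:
$W{\left(k \right)} = k^{4} \left(484 + k\right)$ ($W{\left(k \right)} = k^{4} \left(k + 484\right) = k^{4} \left(484 + k\right)$)
$\frac{323256}{360171} + \frac{W{\left(244 \right)}}{-425920} = \frac{323256}{360171} + \frac{244^{4} \left(484 + 244\right)}{-425920} = 323256 \cdot \frac{1}{360171} + 3544535296 \cdot 728 \left(- \frac{1}{425920}\right) = \frac{107752}{120057} + 2580421695488 \left(- \frac{1}{425920}\right) = \frac{107752}{120057} - \frac{40319088992}{6655} = - \frac{4840588150022984}{798979335}$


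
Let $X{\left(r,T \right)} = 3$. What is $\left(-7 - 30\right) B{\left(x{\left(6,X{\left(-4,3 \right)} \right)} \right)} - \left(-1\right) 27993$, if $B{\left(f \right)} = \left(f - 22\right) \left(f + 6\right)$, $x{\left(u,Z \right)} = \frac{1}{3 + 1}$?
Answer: $\frac{528363}{16} \approx 33023.0$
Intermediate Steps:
$x{\left(u,Z \right)} = \frac{1}{4}$
$B{\left(f \right)} = \left(-22 + f\right) \left(6 + f\right)$
$\left(-7 - 30\right) B{\left(x{\left(6,X{\left(-4,3 \right)} \right)} \right)} - \left(-1\right) 27993 = \left(-7 - 30\right) \left(-132 + \left(\frac{1}{4}\right)^{2} - 4\right) - \left(-1\right) 27993 = - 37 \left(-132 + \frac{1}{16} - 4\right) - -27993 = \left(-37\right) \left(- \frac{2175}{16}\right) + 27993 = \frac{80475}{16} + 27993 = \frac{528363}{16}$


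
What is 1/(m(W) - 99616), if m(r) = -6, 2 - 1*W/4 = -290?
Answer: -1/99622 ≈ -1.0038e-5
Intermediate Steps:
W = 1168 (W = 8 - 4*(-290) = 8 + 1160 = 1168)
1/(m(W) - 99616) = 1/(-6 - 99616) = 1/(-99622) = -1/99622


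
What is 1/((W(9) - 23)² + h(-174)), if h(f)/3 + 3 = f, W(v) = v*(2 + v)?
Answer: 1/5245 ≈ 0.00019066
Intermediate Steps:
h(f) = -9 + 3*f
1/((W(9) - 23)² + h(-174)) = 1/((9*(2 + 9) - 23)² + (-9 + 3*(-174))) = 1/((9*11 - 23)² + (-9 - 522)) = 1/((99 - 23)² - 531) = 1/(76² - 531) = 1/(5776 - 531) = 1/5245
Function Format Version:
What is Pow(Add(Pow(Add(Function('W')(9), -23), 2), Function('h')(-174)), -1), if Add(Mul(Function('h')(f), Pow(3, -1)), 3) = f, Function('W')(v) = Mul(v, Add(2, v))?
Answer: Rational(1, 5245) ≈ 0.00019066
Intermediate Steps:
Function('h')(f) = Add(-9, Mul(3, f))
Pow(Add(Pow(Add(Function('W')(9), -23), 2), Function('h')(-174)), -1) = Pow(Add(Pow(Add(Mul(9, Add(2, 9)), -23), 2), Add(-9, Mul(3, -174))), -1) = Pow(Add(Pow(Add(Mul(9, 11), -23), 2), Add(-9, -522)), -1) = Pow(Add(Pow(Add(99, -23), 2), -531), -1) = Pow(Add(Pow(76, 2), -531), -1) = Pow(Add(5776, -531), -1) = Pow(5245, -1) = Rational(1, 5245)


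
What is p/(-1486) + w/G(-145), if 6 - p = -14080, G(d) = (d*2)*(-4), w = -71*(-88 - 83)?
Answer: 850883/861880 ≈ 0.98724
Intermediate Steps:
w = 12141 (w = -71*(-171) = 12141)
G(d) = -8*d (G(d) = (2*d)*(-4) = -8*d)
p = 14086 (p = 6 - 1*(-14080) = 6 + 14080 = 14086)
p/(-1486) + w/G(-145) = 14086/(-1486) + 12141/((-8*(-145))) = 14086*(-1/1486) + 12141/1160 = -7043/743 + 12141*(1/1160) = -7043/743 + 12141/1160 = 850883/861880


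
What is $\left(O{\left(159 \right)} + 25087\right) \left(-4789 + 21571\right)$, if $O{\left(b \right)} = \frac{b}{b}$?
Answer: $421026816$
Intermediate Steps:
$O{\left(b \right)} = 1$
$\left(O{\left(159 \right)} + 25087\right) \left(-4789 + 21571\right) = \left(1 + 25087\right) \left(-4789 + 21571\right) = 25088 \cdot 16782 = 421026816$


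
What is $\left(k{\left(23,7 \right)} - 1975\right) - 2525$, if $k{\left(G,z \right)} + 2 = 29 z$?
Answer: $-4299$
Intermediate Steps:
$k{\left(G,z \right)} = -2 + 29 z$
$\left(k{\left(23,7 \right)} - 1975\right) - 2525 = \left(\left(-2 + 29 \cdot 7\right) - 1975\right) - 2525 = \left(\left(-2 + 203\right) - 1975\right) - 2525 = \left(201 - 1975\right) - 2525 = -1774 - 2525 = -4299$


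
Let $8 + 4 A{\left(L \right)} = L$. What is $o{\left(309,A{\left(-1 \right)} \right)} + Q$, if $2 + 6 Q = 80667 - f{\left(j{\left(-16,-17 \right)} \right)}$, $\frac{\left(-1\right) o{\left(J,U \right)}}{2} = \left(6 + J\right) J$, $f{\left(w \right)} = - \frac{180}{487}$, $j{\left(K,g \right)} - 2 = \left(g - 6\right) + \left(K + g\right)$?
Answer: $- \frac{529541705}{2922} \approx -1.8123 \cdot 10^{5}$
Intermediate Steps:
$A{\left(L \right)} = -2 + \frac{L}{4}$
$j{\left(K,g \right)} = -4 + K + 2 g$ ($j{\left(K,g \right)} = 2 + \left(\left(g - 6\right) + \left(K + g\right)\right) = 2 + \left(\left(-6 + g\right) + \left(K + g\right)\right) = 2 + \left(-6 + K + 2 g\right) = -4 + K + 2 g$)
$f{\left(w \right)} = - \frac{180}{487}$ ($f{\left(w \right)} = \left(-180\right) \frac{1}{487} = - \frac{180}{487}$)
$o{\left(J,U \right)} = - 2 J \left(6 + J\right)$ ($o{\left(J,U \right)} = - 2 \left(6 + J\right) J = - 2 J \left(6 + J\right)$)
$Q = \frac{39284035}{2922}$ ($Q = - \frac{1}{3} + \frac{80667 - - \frac{180}{487}}{6} = - \frac{1}{3} + \frac{80667 + \frac{180}{487}}{6} = - \frac{1}{3} + \frac{1}{6} \cdot \frac{39285009}{487} = - \frac{1}{3} + \frac{13095003}{974} = \frac{39284035}{2922} \approx 13444.0$)
$o{\left(309,A{\left(-1 \right)} \right)} + Q = \left(-2\right) 309 \left(6 + 309\right) + \frac{39284035}{2922} = \left(-2\right) 309 \cdot 315 + \frac{39284035}{2922} = -194670 + \frac{39284035}{2922} = - \frac{529541705}{2922}$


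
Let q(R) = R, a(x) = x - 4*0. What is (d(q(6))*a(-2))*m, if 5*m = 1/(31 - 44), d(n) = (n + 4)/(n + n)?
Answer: 1/39 ≈ 0.025641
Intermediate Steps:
a(x) = x (a(x) = x + 0 = x)
d(n) = (4 + n)/(2*n) (d(n) = (4 + n)/((2*n)) = (4 + n)*(1/(2*n)) = (4 + n)/(2*n))
m = -1/65 (m = 1/(5*(31 - 44)) = (⅕)/(-13) = (⅕)*(-1/13) = -1/65 ≈ -0.015385)
(d(q(6))*a(-2))*m = (((½)*(4 + 6)/6)*(-2))*(-1/65) = (((½)*(⅙)*10)*(-2))*(-1/65) = ((⅚)*(-2))*(-1/65) = -5/3*(-1/65) = 1/39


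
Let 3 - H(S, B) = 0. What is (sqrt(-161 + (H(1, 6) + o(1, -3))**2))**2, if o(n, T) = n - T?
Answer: -112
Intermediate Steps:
H(S, B) = 3 (H(S, B) = 3 - 1*0 = 3 + 0 = 3)
(sqrt(-161 + (H(1, 6) + o(1, -3))**2))**2 = (sqrt(-161 + (3 + (1 - 1*(-3)))**2))**2 = (sqrt(-161 + (3 + (1 + 3))**2))**2 = (sqrt(-161 + (3 + 4)**2))**2 = (sqrt(-161 + 7**2))**2 = (sqrt(-161 + 49))**2 = (sqrt(-112))**2 = (4*I*sqrt(7))**2 = -112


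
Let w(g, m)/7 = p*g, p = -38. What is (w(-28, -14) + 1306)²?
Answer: 76632516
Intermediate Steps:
w(g, m) = -266*g (w(g, m) = 7*(-38*g) = -266*g)
(w(-28, -14) + 1306)² = (-266*(-28) + 1306)² = (7448 + 1306)² = 8754² = 76632516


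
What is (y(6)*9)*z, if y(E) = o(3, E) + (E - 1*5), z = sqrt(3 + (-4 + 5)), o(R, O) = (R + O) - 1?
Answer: 162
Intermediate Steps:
o(R, O) = -1 + O + R (o(R, O) = (O + R) - 1 = -1 + O + R)
z = 2 (z = sqrt(3 + 1) = sqrt(4) = 2)
y(E) = -3 + 2*E (y(E) = (-1 + E + 3) + (E - 1*5) = (2 + E) + (E - 5) = (2 + E) + (-5 + E) = -3 + 2*E)
(y(6)*9)*z = ((-3 + 2*6)*9)*2 = ((-3 + 12)*9)*2 = (9*9)*2 = 81*2 = 162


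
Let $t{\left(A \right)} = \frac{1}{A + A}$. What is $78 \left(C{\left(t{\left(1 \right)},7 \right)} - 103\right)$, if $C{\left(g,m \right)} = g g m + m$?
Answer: $- \frac{14703}{2} \approx -7351.5$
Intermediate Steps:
$t{\left(A \right)} = \frac{1}{2 A}$
$C{\left(g,m \right)} = m + m g^{2}$ ($C{\left(g,m \right)} = g^{2} m + m = m g^{2} + m = m + m g^{2}$)
$78 \left(C{\left(t{\left(1 \right)},7 \right)} - 103\right) = 78 \left(7 \left(1 + \left(\frac{1}{2 \cdot 1}\right)^{2}\right) - 103\right) = 78 \left(7 \left(1 + \left(\frac{1}{2} \cdot 1\right)^{2}\right) - 103\right) = 78 \left(7 \left(1 + \left(\frac{1}{2}\right)^{2}\right) - 103\right) = 78 \left(7 \left(1 + \frac{1}{4}\right) - 103\right) = 78 \left(7 \cdot \frac{5}{4} - 103\right) = 78 \left(\frac{35}{4} - 103\right) = 78 \left(- \frac{377}{4}\right) = - \frac{14703}{2}$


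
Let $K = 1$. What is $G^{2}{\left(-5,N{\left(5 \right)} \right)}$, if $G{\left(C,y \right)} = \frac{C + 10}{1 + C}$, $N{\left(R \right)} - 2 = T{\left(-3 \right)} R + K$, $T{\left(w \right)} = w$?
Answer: $\frac{25}{16} \approx 1.5625$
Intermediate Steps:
$N{\left(R \right)} = 3 - 3 R$ ($N{\left(R \right)} = 2 - \left(-1 + 3 R\right) = 3 - 3 R$)
$G{\left(C,y \right)} = \frac{10 + C}{1 + C}$
$G^{2}{\left(-5,N{\left(5 \right)} \right)} = \left(\frac{10 - 5}{1 - 5}\right)^{2} = \left(\frac{1}{-4} \cdot 5\right)^{2} = \left(\left(- \frac{1}{4}\right) 5\right)^{2} = \left(- \frac{5}{4}\right)^{2} = \frac{25}{16}$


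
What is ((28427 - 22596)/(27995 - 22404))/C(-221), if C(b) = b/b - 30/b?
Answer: 1288651/1403341 ≈ 0.91827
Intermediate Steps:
C(b) = 1 - 30/b
((28427 - 22596)/(27995 - 22404))/C(-221) = ((28427 - 22596)/(27995 - 22404))/(((-30 - 221)/(-221))) = (5831/5591)/((-1/221*(-251))) = (5831*(1/5591))/(251/221) = (5831/5591)*(221/251) = 1288651/1403341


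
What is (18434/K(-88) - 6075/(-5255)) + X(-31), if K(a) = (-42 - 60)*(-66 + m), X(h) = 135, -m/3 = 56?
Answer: 132110959/964818 ≈ 136.93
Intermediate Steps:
m = -168 (m = -3*56 = -168)
K(a) = 23868 (K(a) = (-42 - 60)*(-66 - 168) = -102*(-234) = 23868)
(18434/K(-88) - 6075/(-5255)) + X(-31) = (18434/23868 - 6075/(-5255)) + 135 = (18434*(1/23868) - 6075*(-1/5255)) + 135 = (709/918 + 1215/1051) + 135 = 1860529/964818 + 135 = 132110959/964818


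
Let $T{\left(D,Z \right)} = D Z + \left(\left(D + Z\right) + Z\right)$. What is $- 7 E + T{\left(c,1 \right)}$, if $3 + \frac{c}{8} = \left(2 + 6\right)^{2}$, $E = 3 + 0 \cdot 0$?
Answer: $957$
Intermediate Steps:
$E = 3$ ($E = 3 + 0 = 3$)
$c = 488$ ($c = -24 + 8 \left(2 + 6\right)^{2} = -24 + 8 \cdot 8^{2} = -24 + 8 \cdot 64 = -24 + 512 = 488$)
$T{\left(D,Z \right)} = D + 2 Z + D Z$ ($T{\left(D,Z \right)} = D Z + \left(D + 2 Z\right) = D + 2 Z + D Z$)
$- 7 E + T{\left(c,1 \right)} = \left(-7\right) 3 + \left(488 + 2 \cdot 1 + 488 \cdot 1\right) = -21 + \left(488 + 2 + 488\right) = -21 + 978 = 957$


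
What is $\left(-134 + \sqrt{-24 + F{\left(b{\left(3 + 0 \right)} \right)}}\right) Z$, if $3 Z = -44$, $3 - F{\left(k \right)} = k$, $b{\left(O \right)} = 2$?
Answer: $\frac{5896}{3} - \frac{44 i \sqrt{23}}{3} \approx 1965.3 - 70.339 i$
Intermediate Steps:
$F{\left(k \right)} = 3 - k$
$Z = - \frac{44}{3}$ ($Z = \frac{1}{3} \left(-44\right) = - \frac{44}{3} \approx -14.667$)
$\left(-134 + \sqrt{-24 + F{\left(b{\left(3 + 0 \right)} \right)}}\right) Z = \left(-134 + \sqrt{-24 + \left(3 - 2\right)}\right) \left(- \frac{44}{3}\right) = \left(-134 + \sqrt{-24 + 1}\right) \left(- \frac{44}{3}\right) = \left(-134 + \sqrt{-23}\right) \left(- \frac{44}{3}\right) = \left(-134 + i \sqrt{23}\right) \left(- \frac{44}{3}\right) = \frac{5896}{3} - \frac{44 i \sqrt{23}}{3}$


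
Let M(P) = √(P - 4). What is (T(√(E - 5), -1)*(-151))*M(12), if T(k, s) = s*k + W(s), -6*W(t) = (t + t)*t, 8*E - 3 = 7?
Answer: 302*√2/3 + 151*I*√30 ≈ 142.36 + 827.06*I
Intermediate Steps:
E = 5/4 (E = 3/8 + (⅛)*7 = 3/8 + 7/8 = 5/4 ≈ 1.2500)
M(P) = √(-4 + P)
W(t) = -t²/3 (W(t) = -(t + t)*t/6 = -2*t*t/6 = -t²/3)
T(k, s) = -s²/3 + k*s (T(k, s) = s*k - s²/3 = k*s - s²/3 = -s²/3 + k*s)
(T(√(E - 5), -1)*(-151))*M(12) = (((⅓)*(-1)*(-1*(-1) + 3*√(5/4 - 5)))*(-151))*√(-4 + 12) = (((⅓)*(-1)*(1 + 3*√(-15/4)))*(-151))*√8 = (((⅓)*(-1)*(1 + 3*(I*√15/2)))*(-151))*(2*√2) = (((⅓)*(-1)*(1 + 3*I*√15/2))*(-151))*(2*√2) = ((-⅓ - I*√15/2)*(-151))*(2*√2) = (151/3 + 151*I*√15/2)*(2*√2) = 2*√2*(151/3 + 151*I*√15/2)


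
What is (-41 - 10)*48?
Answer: -2448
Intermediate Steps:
(-41 - 10)*48 = -51*48 = -2448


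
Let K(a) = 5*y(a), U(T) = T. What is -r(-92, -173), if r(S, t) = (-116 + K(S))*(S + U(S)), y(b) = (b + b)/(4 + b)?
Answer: -213624/11 ≈ -19420.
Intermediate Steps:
y(b) = 2*b/(4 + b) (y(b) = (2*b)/(4 + b) = 2*b/(4 + b))
K(a) = 10*a/(4 + a) (K(a) = 5*(2*a/(4 + a)) = 10*a/(4 + a))
r(S, t) = 2*S*(-116 + 10*S/(4 + S)) (r(S, t) = (-116 + 10*S/(4 + S))*(S + S) = (-116 + 10*S/(4 + S))*(2*S) = 2*S*(-116 + 10*S/(4 + S)))
-r(-92, -173) = -4*(-92)*(-232 - 53*(-92))/(4 - 92) = -4*(-92)*(-232 + 4876)/(-88) = -4*(-92)*(-1)*4644/88 = -1*213624/11 = -213624/11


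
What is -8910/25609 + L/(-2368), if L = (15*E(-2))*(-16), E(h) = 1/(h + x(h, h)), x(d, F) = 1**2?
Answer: -1702815/3790132 ≈ -0.44928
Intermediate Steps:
x(d, F) = 1
E(h) = 1/(1 + h) (E(h) = 1/(h + 1) = 1/(1 + h))
L = 240 (L = (15/(1 - 2))*(-16) = (15/(-1))*(-16) = (15*(-1))*(-16) = -15*(-16) = 240)
-8910/25609 + L/(-2368) = -8910/25609 + 240/(-2368) = -8910*1/25609 + 240*(-1/2368) = -8910/25609 - 15/148 = -1702815/3790132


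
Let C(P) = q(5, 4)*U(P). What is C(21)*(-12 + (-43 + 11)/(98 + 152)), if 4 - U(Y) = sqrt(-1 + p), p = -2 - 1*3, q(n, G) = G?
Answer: -24256/125 + 6064*I*sqrt(6)/125 ≈ -194.05 + 118.83*I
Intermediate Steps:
p = -5 (p = -2 - 3 = -5)
U(Y) = 4 - I*sqrt(6) (U(Y) = 4 - sqrt(-1 - 5) = 4 - sqrt(-6) = 4 - I*sqrt(6))
C(P) = 16 - 4*I*sqrt(6) (C(P) = 4*(4 - I*sqrt(6)) = 16 - 4*I*sqrt(6))
C(21)*(-12 + (-43 + 11)/(98 + 152)) = (16 - 4*I*sqrt(6))*(-12 + (-43 + 11)/(98 + 152)) = (16 - 4*I*sqrt(6))*(-12 - 32/250) = (16 - 4*I*sqrt(6))*(-12 - 32*1/250) = (16 - 4*I*sqrt(6))*(-12 - 16/125) = (16 - 4*I*sqrt(6))*(-1516/125) = -24256/125 + 6064*I*sqrt(6)/125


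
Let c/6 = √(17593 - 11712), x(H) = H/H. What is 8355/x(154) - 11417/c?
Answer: 8355 - 11417*√5881/35286 ≈ 8330.2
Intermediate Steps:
x(H) = 1
c = 6*√5881 (c = 6*√(17593 - 11712) = 6*√5881 ≈ 460.13)
8355/x(154) - 11417/c = 8355/1 - 11417*√5881/35286 = 8355*1 - 11417*√5881/35286 = 8355 - 11417*√5881/35286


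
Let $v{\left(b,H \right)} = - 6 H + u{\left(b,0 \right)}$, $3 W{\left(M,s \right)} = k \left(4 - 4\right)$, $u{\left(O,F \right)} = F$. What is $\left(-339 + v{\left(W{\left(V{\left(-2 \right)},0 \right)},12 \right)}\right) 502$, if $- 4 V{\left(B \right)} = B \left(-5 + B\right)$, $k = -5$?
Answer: $-206322$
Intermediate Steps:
$V{\left(B \right)} = - \frac{B \left(-5 + B\right)}{4}$
$W{\left(M,s \right)} = 0$ ($W{\left(M,s \right)} = \frac{\left(-5\right) \left(4 - 4\right)}{3} = \frac{\left(-5\right) 0}{3} = \frac{1}{3} \cdot 0 = 0$)
$v{\left(b,H \right)} = - 6 H$ ($v{\left(b,H \right)} = - 6 H + 0 = - 6 H$)
$\left(-339 + v{\left(W{\left(V{\left(-2 \right)},0 \right)},12 \right)}\right) 502 = \left(-339 - 72\right) 502 = \left(-411\right) 502 = -206322$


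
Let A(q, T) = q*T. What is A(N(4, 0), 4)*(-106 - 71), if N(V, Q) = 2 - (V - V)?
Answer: -1416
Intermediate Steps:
N(V, Q) = 2 (N(V, Q) = 2 - 1*0 = 2 + 0 = 2)
A(q, T) = T*q
A(N(4, 0), 4)*(-106 - 71) = (4*2)*(-106 - 71) = 8*(-177) = -1416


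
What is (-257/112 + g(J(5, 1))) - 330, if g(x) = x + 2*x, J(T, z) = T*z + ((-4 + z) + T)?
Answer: -34865/112 ≈ -311.29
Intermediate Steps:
J(T, z) = -4 + T + z + T*z (J(T, z) = T*z + (-4 + T + z) = -4 + T + z + T*z)
g(x) = 3*x
(-257/112 + g(J(5, 1))) - 330 = (-257/112 + 3*(-4 + 5 + 1 + 5*1)) - 330 = (-257*1/112 + 3*(-4 + 5 + 1 + 5)) - 330 = (-257/112 + 3*7) - 330 = (-257/112 + 21) - 330 = 2095/112 - 330 = -34865/112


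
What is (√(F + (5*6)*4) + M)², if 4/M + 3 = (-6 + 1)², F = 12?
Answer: 15976/121 + 8*√33/11 ≈ 136.21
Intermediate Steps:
M = 2/11 (M = 4/(-3 + (-6 + 1)²) = 4/(-3 + (-5)²) = 4/(-3 + 25) = 4/22 = 4*(1/22) = 2/11 ≈ 0.18182)
(√(F + (5*6)*4) + M)² = (√(12 + (5*6)*4) + 2/11)² = (√(12 + 30*4) + 2/11)² = (√(12 + 120) + 2/11)² = (√132 + 2/11)² = (2*√33 + 2/11)² = (2/11 + 2*√33)²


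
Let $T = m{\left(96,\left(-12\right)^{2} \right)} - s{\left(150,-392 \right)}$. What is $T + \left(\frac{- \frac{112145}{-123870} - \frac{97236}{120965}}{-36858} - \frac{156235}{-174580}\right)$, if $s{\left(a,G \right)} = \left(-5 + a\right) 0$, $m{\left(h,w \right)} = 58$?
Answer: $\frac{14196129131476342529}{241041671841580155} \approx 58.895$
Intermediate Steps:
$s{\left(a,G \right)} = 0$
$T = 58$ ($T = 58 - 0 = 58 + 0 = 58$)
$T + \left(\frac{- \frac{112145}{-123870} - \frac{97236}{120965}}{-36858} - \frac{156235}{-174580}\right) = 58 + \left(\frac{- \frac{112145}{-123870} - \frac{97236}{120965}}{-36858} - \frac{156235}{-174580}\right) = 58 + \left(\left(\left(-112145\right) \left(- \frac{1}{123870}\right) - \frac{97236}{120965}\right) \left(- \frac{1}{36858}\right) - - \frac{31247}{34916}\right) = 58 + \left(\left(\frac{22429}{24774} - \frac{97236}{120965}\right) \left(- \frac{1}{36858}\right) + \frac{31247}{34916}\right) = 58 + \left(\frac{304199321}{2996786910} \left(- \frac{1}{36858}\right) + \frac{31247}{34916}\right) = 58 + \left(- \frac{304199321}{110455571928780} + \frac{31247}{34916}\right) = 58 + \frac{215712164664693539}{241041671841580155} = \frac{14196129131476342529}{241041671841580155}$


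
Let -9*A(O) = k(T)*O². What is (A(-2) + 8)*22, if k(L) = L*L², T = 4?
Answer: -4048/9 ≈ -449.78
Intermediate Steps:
k(L) = L³
A(O) = -64*O²/9 (A(O) = -4³*O²/9 = -64*O²/9)
(A(-2) + 8)*22 = (-64/9*(-2)² + 8)*22 = (-64/9*4 + 8)*22 = (-256/9 + 8)*22 = -184/9*22 = -4048/9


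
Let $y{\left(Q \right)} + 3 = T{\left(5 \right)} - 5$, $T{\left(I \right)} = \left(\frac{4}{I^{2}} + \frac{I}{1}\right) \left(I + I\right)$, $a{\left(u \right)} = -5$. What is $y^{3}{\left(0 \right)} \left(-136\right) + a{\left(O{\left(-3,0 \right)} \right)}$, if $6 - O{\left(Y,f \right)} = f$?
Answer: $- \frac{1408992177}{125} \approx -1.1272 \cdot 10^{7}$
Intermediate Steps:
$O{\left(Y,f \right)} = 6 - f$
$T{\left(I \right)} = 2 I \left(I + \frac{4}{I^{2}}\right)$ ($T{\left(I \right)} = \left(\frac{4}{I^{2}} + I 1\right) 2 I = \left(\frac{4}{I^{2}} + I\right) 2 I = \left(I + \frac{4}{I^{2}}\right) 2 I = 2 I \left(I + \frac{4}{I^{2}}\right)$)
$y{\left(Q \right)} = \frac{218}{5}$ ($y{\left(Q \right)} = -3 - \left(5 - \frac{2 \left(4 + 5^{3}\right)}{5}\right) = -3 - \left(5 - \frac{2 \left(4 + 125\right)}{5}\right) = -3 - \left(5 - \frac{258}{5}\right) = -3 + \left(\frac{258}{5} - 5\right) = -3 + \frac{233}{5} = \frac{218}{5}$)
$y^{3}{\left(0 \right)} \left(-136\right) + a{\left(O{\left(-3,0 \right)} \right)} = \left(\frac{218}{5}\right)^{3} \left(-136\right) - 5 = \frac{10360232}{125} \left(-136\right) - 5 = - \frac{1408991552}{125} - 5 = - \frac{1408992177}{125}$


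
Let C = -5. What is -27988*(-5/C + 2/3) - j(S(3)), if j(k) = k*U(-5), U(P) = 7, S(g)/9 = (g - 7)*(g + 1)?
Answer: -136916/3 ≈ -45639.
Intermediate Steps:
S(g) = 9*(1 + g)*(-7 + g) (S(g) = 9*((g - 7)*(g + 1)) = 9*((-7 + g)*(1 + g)) = 9*((1 + g)*(-7 + g)) = 9*(1 + g)*(-7 + g))
j(k) = 7*k (j(k) = k*7 = 7*k)
-27988*(-5/C + 2/3) - j(S(3)) = -27988*(-5/(-5) + 2/3) - 7*(-63 - 54*3 + 9*3²) = -27988*(-5*(-⅕) + 2*(⅓)) - 7*(-63 - 162 + 9*9) = -27988*(1 + ⅔) - 7*(-63 - 162 + 81) = -27988*5/3 - 7*(-144) = -139940/3 - 1*(-1008) = -139940/3 + 1008 = -136916/3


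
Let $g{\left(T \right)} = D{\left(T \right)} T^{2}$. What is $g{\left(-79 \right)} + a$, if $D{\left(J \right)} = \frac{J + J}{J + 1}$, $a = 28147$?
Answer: $\frac{1590772}{39} \approx 40789.0$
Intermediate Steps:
$D{\left(J \right)} = \frac{2 J}{1 + J}$
$g{\left(T \right)} = \frac{2 T^{3}}{1 + T}$ ($g{\left(T \right)} = \frac{2 T}{1 + T} T^{2} = \frac{2 T^{3}}{1 + T}$)
$g{\left(-79 \right)} + a = \frac{2 \left(-79\right)^{3}}{1 - 79} + 28147 = 2 \left(-493039\right) \frac{1}{-78} + 28147 = 2 \left(-493039\right) \left(- \frac{1}{78}\right) + 28147 = \frac{493039}{39} + 28147 = \frac{1590772}{39}$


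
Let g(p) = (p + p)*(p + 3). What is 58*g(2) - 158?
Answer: 1002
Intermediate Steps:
g(p) = 2*p*(3 + p) (g(p) = (2*p)*(3 + p) = 2*p*(3 + p))
58*g(2) - 158 = 58*(2*2*(3 + 2)) - 158 = 58*(2*2*5) - 158 = 58*20 - 158 = 1160 - 158 = 1002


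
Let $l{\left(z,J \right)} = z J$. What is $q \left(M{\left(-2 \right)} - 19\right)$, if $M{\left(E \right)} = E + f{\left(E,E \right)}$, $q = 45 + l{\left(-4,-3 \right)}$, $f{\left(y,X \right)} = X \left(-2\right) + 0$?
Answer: $-969$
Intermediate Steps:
$l{\left(z,J \right)} = J z$
$f{\left(y,X \right)} = - 2 X$ ($f{\left(y,X \right)} = - 2 X + 0 = - 2 X$)
$q = 57$ ($q = 45 - -12 = 45 + 12 = 57$)
$M{\left(E \right)} = - E$ ($M{\left(E \right)} = E - 2 E = - E$)
$q \left(M{\left(-2 \right)} - 19\right) = 57 \left(\left(-1\right) \left(-2\right) - 19\right) = 57 \left(2 - 19\right) = 57 \left(-17\right) = -969$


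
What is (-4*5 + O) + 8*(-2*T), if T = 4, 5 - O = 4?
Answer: -83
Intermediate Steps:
O = 1 (O = 5 - 1*4 = 5 - 4 = 1)
(-4*5 + O) + 8*(-2*T) = (-4*5 + 1) + 8*(-2*4) = (-20 + 1) + 8*(-8) = -19 - 64 = -83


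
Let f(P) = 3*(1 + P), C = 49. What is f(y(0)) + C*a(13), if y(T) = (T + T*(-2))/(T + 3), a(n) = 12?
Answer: 591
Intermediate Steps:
y(T) = -T/(3 + T) (y(T) = (T - 2*T)/(3 + T) = (-T)/(3 + T) = -T/(3 + T))
f(P) = 3 + 3*P
f(y(0)) + C*a(13) = (3 + 3*(-1*0/(3 + 0))) + 49*12 = (3 + 3*(-1*0/3)) + 588 = (3 + 3*(-1*0*1/3)) + 588 = (3 + 3*0) + 588 = (3 + 0) + 588 = 3 + 588 = 591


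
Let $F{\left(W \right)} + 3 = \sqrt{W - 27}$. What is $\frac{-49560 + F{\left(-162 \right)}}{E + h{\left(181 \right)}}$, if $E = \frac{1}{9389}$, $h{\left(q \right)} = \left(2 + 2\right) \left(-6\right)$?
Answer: $\frac{465347007}{225335} - \frac{28167 i \sqrt{21}}{225335} \approx 2065.1 - 0.57282 i$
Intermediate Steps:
$F{\left(W \right)} = -3 + \sqrt{-27 + W}$ ($F{\left(W \right)} = -3 + \sqrt{W - 27} = -3 + \sqrt{-27 + W}$)
$h{\left(q \right)} = -24$ ($h{\left(q \right)} = 4 \left(-6\right) = -24$)
$E = \frac{1}{9389} \approx 0.00010651$
$\frac{-49560 + F{\left(-162 \right)}}{E + h{\left(181 \right)}} = \frac{-49560 - \left(3 - \sqrt{-27 - 162}\right)}{\frac{1}{9389} - 24} = \frac{-49560 - \left(3 - \sqrt{-189}\right)}{- \frac{225335}{9389}} = \left(-49560 - \left(3 - 3 i \sqrt{21}\right)\right) \left(- \frac{9389}{225335}\right) = \left(-49563 + 3 i \sqrt{21}\right) \left(- \frac{9389}{225335}\right) = \frac{465347007}{225335} - \frac{28167 i \sqrt{21}}{225335}$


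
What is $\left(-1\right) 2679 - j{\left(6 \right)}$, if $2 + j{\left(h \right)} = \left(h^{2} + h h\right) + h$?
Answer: $-2755$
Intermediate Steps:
$j{\left(h \right)} = -2 + h + 2 h^{2}$ ($j{\left(h \right)} = -2 + \left(\left(h^{2} + h h\right) + h\right) = -2 + \left(\left(h^{2} + h^{2}\right) + h\right) = -2 + \left(2 h^{2} + h\right) = -2 + \left(h + 2 h^{2}\right) = -2 + h + 2 h^{2}$)
$\left(-1\right) 2679 - j{\left(6 \right)} = \left(-1\right) 2679 - \left(-2 + 6 + 2 \cdot 6^{2}\right) = -2679 - \left(-2 + 6 + 2 \cdot 36\right) = -2679 - \left(-2 + 6 + 72\right) = -2679 - 76 = -2755$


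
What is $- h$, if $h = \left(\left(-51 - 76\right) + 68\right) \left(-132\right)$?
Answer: $-7788$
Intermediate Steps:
$h = 7788$ ($h = \left(\left(-51 - 76\right) + 68\right) \left(-132\right) = \left(-127 + 68\right) \left(-132\right) = \left(-59\right) \left(-132\right) = 7788$)
$- h = \left(-1\right) 7788 = -7788$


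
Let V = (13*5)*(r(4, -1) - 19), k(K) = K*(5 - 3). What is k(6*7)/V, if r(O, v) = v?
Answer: -21/325 ≈ -0.064615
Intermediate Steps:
k(K) = 2*K (k(K) = K*2 = 2*K)
V = -1300 (V = (13*5)*(-1 - 19) = 65*(-20) = -1300)
k(6*7)/V = (2*(6*7))/(-1300) = (2*42)*(-1/1300) = 84*(-1/1300) = -21/325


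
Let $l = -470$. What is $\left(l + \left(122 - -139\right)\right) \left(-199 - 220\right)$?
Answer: $87571$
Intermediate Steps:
$\left(l + \left(122 - -139\right)\right) \left(-199 - 220\right) = \left(-470 + \left(122 - -139\right)\right) \left(-199 - 220\right) = \left(-470 + \left(122 + 139\right)\right) \left(-199 - 220\right) = \left(-470 + 261\right) \left(-419\right) = \left(-209\right) \left(-419\right) = 87571$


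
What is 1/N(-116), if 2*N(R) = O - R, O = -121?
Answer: -⅖ ≈ -0.40000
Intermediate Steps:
N(R) = -121/2 - R/2 (N(R) = (-121 - R)/2 = -121/2 - R/2)
1/N(-116) = 1/(-121/2 - ½*(-116)) = 1/(-121/2 + 58) = 1/(-5/2) = -⅖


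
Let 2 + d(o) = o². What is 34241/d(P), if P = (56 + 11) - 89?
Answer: 34241/482 ≈ 71.039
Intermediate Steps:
P = -22 (P = 67 - 89 = -22)
d(o) = -2 + o²
34241/d(P) = 34241/(-2 + (-22)²) = 34241/(-2 + 484) = 34241/482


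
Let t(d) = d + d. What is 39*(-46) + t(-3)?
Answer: -1800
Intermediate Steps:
t(d) = 2*d
39*(-46) + t(-3) = 39*(-46) + 2*(-3) = -1794 - 6 = -1800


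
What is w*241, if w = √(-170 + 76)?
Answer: 241*I*√94 ≈ 2336.6*I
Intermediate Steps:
w = I*√94 (w = √(-94) = I*√94 ≈ 9.6954*I)
w*241 = (I*√94)*241 = 241*I*√94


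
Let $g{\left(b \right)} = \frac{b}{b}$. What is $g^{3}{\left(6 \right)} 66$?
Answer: $66$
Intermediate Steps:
$g{\left(b \right)} = 1$
$g^{3}{\left(6 \right)} 66 = 1^{3} \cdot 66 = 1 \cdot 66 = 66$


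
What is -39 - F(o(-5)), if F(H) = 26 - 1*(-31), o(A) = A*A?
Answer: -96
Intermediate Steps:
o(A) = A²
F(H) = 57 (F(H) = 26 + 31 = 57)
-39 - F(o(-5)) = -39 - 1*57 = -39 - 57 = -96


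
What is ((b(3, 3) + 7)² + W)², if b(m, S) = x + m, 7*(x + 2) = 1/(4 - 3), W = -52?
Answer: 491401/2401 ≈ 204.67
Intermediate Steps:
x = -13/7 (x = -2 + 1/(7*(4 - 3)) = -2 + (⅐)/1 = -2 + (⅐)*1 = -2 + ⅐ = -13/7 ≈ -1.8571)
b(m, S) = -13/7 + m
((b(3, 3) + 7)² + W)² = (((-13/7 + 3) + 7)² - 52)² = ((8/7 + 7)² - 52)² = ((57/7)² - 52)² = (3249/49 - 52)² = (701/49)² = 491401/2401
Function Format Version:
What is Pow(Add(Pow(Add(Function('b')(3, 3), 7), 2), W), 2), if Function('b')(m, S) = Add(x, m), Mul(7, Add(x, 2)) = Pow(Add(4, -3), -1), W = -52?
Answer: Rational(491401, 2401) ≈ 204.67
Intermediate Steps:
x = Rational(-13, 7) (x = Add(-2, Mul(Rational(1, 7), Pow(Add(4, -3), -1))) = Add(-2, Mul(Rational(1, 7), Pow(1, -1))) = Add(-2, Mul(Rational(1, 7), 1)) = Add(-2, Rational(1, 7)) = Rational(-13, 7) ≈ -1.8571)
Function('b')(m, S) = Add(Rational(-13, 7), m)
Pow(Add(Pow(Add(Function('b')(3, 3), 7), 2), W), 2) = Pow(Add(Pow(Add(Add(Rational(-13, 7), 3), 7), 2), -52), 2) = Pow(Add(Pow(Add(Rational(8, 7), 7), 2), -52), 2) = Pow(Add(Pow(Rational(57, 7), 2), -52), 2) = Pow(Add(Rational(3249, 49), -52), 2) = Pow(Rational(701, 49), 2) = Rational(491401, 2401)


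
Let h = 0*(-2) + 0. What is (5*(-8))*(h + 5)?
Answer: -200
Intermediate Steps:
h = 0 (h = 0 + 0 = 0)
(5*(-8))*(h + 5) = (5*(-8))*(0 + 5) = -40*5 = -200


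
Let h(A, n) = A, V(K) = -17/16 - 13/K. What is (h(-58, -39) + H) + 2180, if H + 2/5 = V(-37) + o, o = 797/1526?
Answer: 4791164613/2258480 ≈ 2121.4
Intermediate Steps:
V(K) = -17/16 - 13/K (V(K) = -17*1/16 - 13/K = -17/16 - 13/K)
o = 797/1526 (o = 797*(1/1526) = 797/1526 ≈ 0.52228)
H = -1329947/2258480 (H = -2/5 + ((-17/16 - 13/(-37)) + 797/1526) = -2/5 + ((-17/16 - 13*(-1/37)) + 797/1526) = -2/5 + ((-17/16 + 13/37) + 797/1526) = -2/5 + (-421/592 + 797/1526) = -2/5 - 85311/451696 = -1329947/2258480 ≈ -0.58887)
(h(-58, -39) + H) + 2180 = (-58 - 1329947/2258480) + 2180 = -132321787/2258480 + 2180 = 4791164613/2258480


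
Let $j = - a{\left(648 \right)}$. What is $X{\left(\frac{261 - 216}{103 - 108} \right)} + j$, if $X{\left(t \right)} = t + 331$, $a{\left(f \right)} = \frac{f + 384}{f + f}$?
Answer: $\frac{17345}{54} \approx 321.2$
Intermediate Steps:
$a{\left(f \right)} = \frac{384 + f}{2 f}$
$X{\left(t \right)} = 331 + t$
$j = - \frac{43}{54}$ ($j = - \frac{384 + 648}{2 \cdot 648} = - \frac{1032}{2 \cdot 648} = \left(-1\right) \frac{43}{54} = - \frac{43}{54} \approx -0.7963$)
$X{\left(\frac{261 - 216}{103 - 108} \right)} + j = \left(331 + \frac{261 - 216}{103 - 108}\right) - \frac{43}{54} = \left(331 + \frac{45}{-5}\right) - \frac{43}{54} = \left(331 + 45 \left(- \frac{1}{5}\right)\right) - \frac{43}{54} = \left(331 - 9\right) - \frac{43}{54} = 322 - \frac{43}{54} = \frac{17345}{54}$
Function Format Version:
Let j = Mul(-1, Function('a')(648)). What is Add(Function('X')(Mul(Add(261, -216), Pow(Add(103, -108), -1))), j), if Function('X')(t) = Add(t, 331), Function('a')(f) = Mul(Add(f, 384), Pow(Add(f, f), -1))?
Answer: Rational(17345, 54) ≈ 321.20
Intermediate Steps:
Function('a')(f) = Mul(Rational(1, 2), Pow(f, -1), Add(384, f)) (Function('a')(f) = Mul(Add(384, f), Pow(Mul(2, f), -1)) = Mul(Add(384, f), Mul(Rational(1, 2), Pow(f, -1))) = Mul(Rational(1, 2), Pow(f, -1), Add(384, f)))
Function('X')(t) = Add(331, t)
j = Rational(-43, 54) (j = Mul(-1, Mul(Rational(1, 2), Pow(648, -1), Add(384, 648))) = Mul(-1, Mul(Rational(1, 2), Rational(1, 648), 1032)) = Mul(-1, Rational(43, 54)) = Rational(-43, 54) ≈ -0.79630)
Add(Function('X')(Mul(Add(261, -216), Pow(Add(103, -108), -1))), j) = Add(Add(331, Mul(Add(261, -216), Pow(Add(103, -108), -1))), Rational(-43, 54)) = Add(Add(331, Mul(45, Pow(-5, -1))), Rational(-43, 54)) = Add(Add(331, Mul(45, Rational(-1, 5))), Rational(-43, 54)) = Add(Add(331, -9), Rational(-43, 54)) = Add(322, Rational(-43, 54)) = Rational(17345, 54)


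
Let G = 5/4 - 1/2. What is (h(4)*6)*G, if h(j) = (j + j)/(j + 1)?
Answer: 36/5 ≈ 7.2000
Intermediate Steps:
h(j) = 2*j/(1 + j) (h(j) = (2*j)/(1 + j) = 2*j/(1 + j))
G = ¾ (G = 5*(¼) - 1*½ = 5/4 - ½ = ¾ ≈ 0.75000)
(h(4)*6)*G = ((2*4/(1 + 4))*6)*(¾) = ((2*4/5)*6)*(¾) = ((2*4*(⅕))*6)*(¾) = ((8/5)*6)*(¾) = (48/5)*(¾) = 36/5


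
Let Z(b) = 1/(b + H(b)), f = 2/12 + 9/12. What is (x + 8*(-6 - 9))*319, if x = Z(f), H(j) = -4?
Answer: -1420188/37 ≈ -38383.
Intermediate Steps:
f = 11/12 (f = 2*(1/12) + 9*(1/12) = ⅙ + ¾ = 11/12 ≈ 0.91667)
Z(b) = 1/(-4 + b) (Z(b) = 1/(b - 4) = 1/(-4 + b))
x = -12/37 (x = 1/(-4 + 11/12) = 1/(-37/12) = -12/37 ≈ -0.32432)
(x + 8*(-6 - 9))*319 = (-12/37 + 8*(-6 - 9))*319 = (-12/37 + 8*(-15))*319 = (-12/37 - 120)*319 = -4452/37*319 = -1420188/37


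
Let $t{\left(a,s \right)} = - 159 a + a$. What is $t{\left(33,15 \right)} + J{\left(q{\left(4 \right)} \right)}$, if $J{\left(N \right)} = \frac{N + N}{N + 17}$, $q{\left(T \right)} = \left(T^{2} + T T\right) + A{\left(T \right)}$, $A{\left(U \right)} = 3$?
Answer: $- \frac{135529}{26} \approx -5212.7$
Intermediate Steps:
$t{\left(a,s \right)} = - 158 a$
$q{\left(T \right)} = 3 + 2 T^{2}$ ($q{\left(T \right)} = \left(T^{2} + T T\right) + 3 = \left(T^{2} + T^{2}\right) + 3 = 2 T^{2} + 3 = 3 + 2 T^{2}$)
$J{\left(N \right)} = \frac{2 N}{17 + N}$
$t{\left(33,15 \right)} + J{\left(q{\left(4 \right)} \right)} = \left(-158\right) 33 + \frac{2 \left(3 + 2 \cdot 4^{2}\right)}{17 + \left(3 + 2 \cdot 4^{2}\right)} = -5214 + \frac{2 \left(3 + 2 \cdot 16\right)}{17 + \left(3 + 2 \cdot 16\right)} = -5214 + \frac{2 \left(3 + 32\right)}{17 + \left(3 + 32\right)} = -5214 + 2 \cdot 35 \frac{1}{17 + 35} = -5214 + 2 \cdot 35 \cdot \frac{1}{52} = -5214 + \frac{35}{26} = - \frac{135529}{26}$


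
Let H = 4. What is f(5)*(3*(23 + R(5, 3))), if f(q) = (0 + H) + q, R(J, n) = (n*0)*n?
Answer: 621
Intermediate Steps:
R(J, n) = 0 (R(J, n) = 0*n = 0)
f(q) = 4 + q (f(q) = (0 + 4) + q = 4 + q)
f(5)*(3*(23 + R(5, 3))) = (4 + 5)*(3*(23 + 0)) = 9*(3*23) = 9*69 = 621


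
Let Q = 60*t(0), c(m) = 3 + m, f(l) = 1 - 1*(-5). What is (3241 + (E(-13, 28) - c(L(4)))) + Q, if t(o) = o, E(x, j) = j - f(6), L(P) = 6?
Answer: 3254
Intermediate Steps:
f(l) = 6 (f(l) = 1 + 5 = 6)
E(x, j) = -6 + j (E(x, j) = j - 1*6 = j - 6 = -6 + j)
Q = 0 (Q = 60*0 = 0)
(3241 + (E(-13, 28) - c(L(4)))) + Q = (3241 + ((-6 + 28) - (3 + 6))) + 0 = (3241 + (22 - 1*9)) + 0 = (3241 + (22 - 9)) + 0 = (3241 + 13) + 0 = 3254 + 0 = 3254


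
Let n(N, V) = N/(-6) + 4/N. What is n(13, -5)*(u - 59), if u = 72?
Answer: -145/6 ≈ -24.167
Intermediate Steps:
n(N, V) = 4/N - N/6 (n(N, V) = N*(-1/6) + 4/N = -N/6 + 4/N = 4/N - N/6)
n(13, -5)*(u - 59) = (4/13 - 1/6*13)*(72 - 59) = (4*(1/13) - 13/6)*13 = (4/13 - 13/6)*13 = -145/78*13 = -145/6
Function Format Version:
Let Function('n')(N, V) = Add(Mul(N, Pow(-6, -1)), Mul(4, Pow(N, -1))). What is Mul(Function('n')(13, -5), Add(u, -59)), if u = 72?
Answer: Rational(-145, 6) ≈ -24.167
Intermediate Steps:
Function('n')(N, V) = Add(Mul(4, Pow(N, -1)), Mul(Rational(-1, 6), N)) (Function('n')(N, V) = Add(Mul(N, Rational(-1, 6)), Mul(4, Pow(N, -1))) = Add(Mul(Rational(-1, 6), N), Mul(4, Pow(N, -1))) = Add(Mul(4, Pow(N, -1)), Mul(Rational(-1, 6), N)))
Mul(Function('n')(13, -5), Add(u, -59)) = Mul(Add(Mul(4, Pow(13, -1)), Mul(Rational(-1, 6), 13)), Add(72, -59)) = Mul(Add(Mul(4, Rational(1, 13)), Rational(-13, 6)), 13) = Mul(Add(Rational(4, 13), Rational(-13, 6)), 13) = Mul(Rational(-145, 78), 13) = Rational(-145, 6)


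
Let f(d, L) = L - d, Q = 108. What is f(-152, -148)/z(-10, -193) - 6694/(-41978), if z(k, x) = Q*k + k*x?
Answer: 1464453/8920325 ≈ 0.16417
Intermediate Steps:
z(k, x) = 108*k + k*x
f(-152, -148)/z(-10, -193) - 6694/(-41978) = (-148 - 1*(-152))/((-10*(108 - 193))) - 6694/(-41978) = (-148 + 152)/((-10*(-85))) - 6694*(-1/41978) = 4/850 + 3347/20989 = 4*(1/850) + 3347/20989 = 2/425 + 3347/20989 = 1464453/8920325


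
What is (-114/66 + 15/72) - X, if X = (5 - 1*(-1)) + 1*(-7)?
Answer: -137/264 ≈ -0.51894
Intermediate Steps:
X = -1 (X = (5 + 1) - 7 = 6 - 7 = -1)
(-114/66 + 15/72) - X = (-114/66 + 15/72) - 1*(-1) = (-114*1/66 + 15*(1/72)) + 1 = (-19/11 + 5/24) + 1 = -401/264 + 1 = -137/264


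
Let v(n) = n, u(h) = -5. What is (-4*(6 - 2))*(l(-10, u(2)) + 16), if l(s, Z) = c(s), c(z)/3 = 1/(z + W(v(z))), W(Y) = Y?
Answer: -1268/5 ≈ -253.60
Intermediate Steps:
c(z) = 3/(2*z) (c(z) = 3/(z + z) = 3/((2*z)) = 3*(1/(2*z)) = 3/(2*z))
l(s, Z) = 3/(2*s)
(-4*(6 - 2))*(l(-10, u(2)) + 16) = (-4*(6 - 2))*((3/2)/(-10) + 16) = (-4*4)*((3/2)*(-⅒) + 16) = -16*(-3/20 + 16) = -16*317/20 = -1268/5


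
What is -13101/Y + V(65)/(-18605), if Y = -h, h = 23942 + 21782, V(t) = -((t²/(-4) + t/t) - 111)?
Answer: 19041849/85069502 ≈ 0.22384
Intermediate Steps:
V(t) = 110 + t²/4 (V(t) = -((t²*(-¼) + 1) - 111) = -((-t²/4 + 1) - 111) = -((1 - t²/4) - 111) = -(-110 - t²/4) = 110 + t²/4)
h = 45724
Y = -45724 (Y = -1*45724 = -45724)
-13101/Y + V(65)/(-18605) = -13101/(-45724) + (110 + (¼)*65²)/(-18605) = -13101*(-1/45724) + (110 + (¼)*4225)*(-1/18605) = 13101/45724 + (110 + 4225/4)*(-1/18605) = 13101/45724 + (4665/4)*(-1/18605) = 13101/45724 - 933/14884 = 19041849/85069502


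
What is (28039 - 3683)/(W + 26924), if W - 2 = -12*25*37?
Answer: 12178/7913 ≈ 1.5390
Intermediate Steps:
W = -11098 (W = 2 - 12*25*37 = 2 - 300*37 = 2 - 11100 = -11098)
(28039 - 3683)/(W + 26924) = (28039 - 3683)/(-11098 + 26924) = 24356/15826 = 24356*(1/15826) = 12178/7913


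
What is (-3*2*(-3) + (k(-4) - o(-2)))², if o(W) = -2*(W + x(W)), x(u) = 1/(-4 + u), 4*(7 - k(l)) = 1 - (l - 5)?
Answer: 11881/36 ≈ 330.03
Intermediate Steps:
k(l) = 11/2 + l/4 (k(l) = 7 - (1 - (l - 5))/4 = 7 - (1 - (-5 + l))/4 = 7 - (1 + (5 - l))/4 = 7 - (6 - l)/4 = 7 + (-3/2 + l/4) = 11/2 + l/4)
o(W) = -2*W - 2/(-4 + W) (o(W) = -2*(W + 1/(-4 + W)) = -2*W - 2/(-4 + W))
(-3*2*(-3) + (k(-4) - o(-2)))² = (-3*2*(-3) + ((11/2 + (¼)*(-4)) - 2*(-1 - 1*(-2)*(-4 - 2))/(-4 - 2)))² = (-6*(-3) + ((11/2 - 1) - 2*(-1 - 1*(-2)*(-6))/(-6)))² = (18 + (9/2 - 2*(-1)*(-1 - 12)/6))² = (18 + (9/2 - 2*(-1)*(-13)/6))² = (18 + (9/2 - 1*13/3))² = (18 + (9/2 - 13/3))² = (18 + ⅙)² = (109/6)² = 11881/36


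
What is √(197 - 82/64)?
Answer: √12526/8 ≈ 13.990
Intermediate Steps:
√(197 - 82/64) = √(197 - 82*1/64) = √(197 - 41/32) = √(6263/32) = √12526/8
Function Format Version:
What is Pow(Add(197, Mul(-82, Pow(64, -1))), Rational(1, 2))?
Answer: Mul(Rational(1, 8), Pow(12526, Rational(1, 2))) ≈ 13.990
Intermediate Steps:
Pow(Add(197, Mul(-82, Pow(64, -1))), Rational(1, 2)) = Pow(Add(197, Mul(-82, Rational(1, 64))), Rational(1, 2)) = Pow(Add(197, Rational(-41, 32)), Rational(1, 2)) = Pow(Rational(6263, 32), Rational(1, 2)) = Mul(Rational(1, 8), Pow(12526, Rational(1, 2)))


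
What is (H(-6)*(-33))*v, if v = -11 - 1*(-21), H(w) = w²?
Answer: -11880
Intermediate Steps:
v = 10 (v = -11 + 21 = 10)
(H(-6)*(-33))*v = ((-6)²*(-33))*10 = (36*(-33))*10 = -1188*10 = -11880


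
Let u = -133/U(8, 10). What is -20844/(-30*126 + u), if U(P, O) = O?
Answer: 208440/37933 ≈ 5.4949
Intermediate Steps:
u = -133/10 ≈ -13.300
-20844/(-30*126 + u) = -20844/(-30*126 - 133/10) = -20844/(-3780 - 133/10) = -20844/(-37933/10) = -20844*(-10/37933) = 208440/37933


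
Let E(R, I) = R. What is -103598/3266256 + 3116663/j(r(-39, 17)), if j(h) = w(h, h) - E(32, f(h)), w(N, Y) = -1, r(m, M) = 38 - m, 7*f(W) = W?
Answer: -51413245669/544376 ≈ -94444.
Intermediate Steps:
f(W) = W/7
j(h) = -33 (j(h) = -1 - 1*32 = -1 - 32 = -33)
-103598/3266256 + 3116663/j(r(-39, 17)) = -103598/3266256 + 3116663/(-33) = -103598*1/3266256 + 3116663*(-1/33) = -51799/1633128 - 283333/3 = -51413245669/544376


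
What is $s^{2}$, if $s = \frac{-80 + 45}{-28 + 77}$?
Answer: $\frac{25}{49} \approx 0.5102$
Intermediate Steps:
$s = - \frac{5}{7}$ ($s = - \frac{35}{49} = \left(-35\right) \frac{1}{49} = - \frac{5}{7} \approx -0.71429$)
$s^{2} = \left(- \frac{5}{7}\right)^{2} = \frac{25}{49}$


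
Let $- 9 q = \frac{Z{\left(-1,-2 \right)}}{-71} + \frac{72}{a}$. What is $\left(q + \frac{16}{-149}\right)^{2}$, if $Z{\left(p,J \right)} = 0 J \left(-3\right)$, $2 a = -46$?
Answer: $\frac{678976}{11744329} \approx 0.057813$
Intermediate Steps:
$a = -23$ ($a = \frac{1}{2} \left(-46\right) = -23$)
$Z{\left(p,J \right)} = 0$ ($Z{\left(p,J \right)} = 0 \left(-3\right) = 0$)
$q = \frac{8}{23}$ ($q = - \frac{\frac{0}{-71} + \frac{72}{-23}}{9} = - \frac{0 \left(- \frac{1}{71}\right) + 72 \left(- \frac{1}{23}\right)}{9} = - \frac{0 - \frac{72}{23}}{9} = \left(- \frac{1}{9}\right) \left(- \frac{72}{23}\right) = \frac{8}{23} \approx 0.34783$)
$\left(q + \frac{16}{-149}\right)^{2} = \left(\frac{8}{23} + \frac{16}{-149}\right)^{2} = \left(\frac{8}{23} + 16 \left(- \frac{1}{149}\right)\right)^{2} = \left(\frac{8}{23} - \frac{16}{149}\right)^{2} = \left(\frac{824}{3427}\right)^{2} = \frac{678976}{11744329}$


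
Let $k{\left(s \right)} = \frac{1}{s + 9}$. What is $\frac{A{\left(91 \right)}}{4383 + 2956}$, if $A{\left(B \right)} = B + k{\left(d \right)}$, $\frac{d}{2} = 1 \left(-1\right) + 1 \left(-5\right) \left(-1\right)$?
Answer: $\frac{1548}{124763} \approx 0.012408$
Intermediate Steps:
$d = 8$ ($d = 2 \left(1 \left(-1\right) + 1 \left(-5\right) \left(-1\right)\right) = 2 \left(-1 - -5\right) = 2 \left(-1 + 5\right) = 2 \cdot 4 = 8$)
$k{\left(s \right)} = \frac{1}{9 + s}$
$A{\left(B \right)} = \frac{1}{17} + B$ ($A{\left(B \right)} = B + \frac{1}{9 + 8} = B + \frac{1}{17} = \frac{1}{17} + B$)
$\frac{A{\left(91 \right)}}{4383 + 2956} = \frac{\frac{1}{17} + 91}{4383 + 2956} = \frac{1548}{17 \cdot 7339} = \frac{1548}{17} \cdot \frac{1}{7339} = \frac{1548}{124763}$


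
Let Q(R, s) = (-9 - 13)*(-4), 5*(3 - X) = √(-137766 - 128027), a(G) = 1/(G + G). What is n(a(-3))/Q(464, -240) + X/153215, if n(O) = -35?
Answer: -5362261/13482920 - I*√265793/766075 ≈ -0.39771 - 0.00067298*I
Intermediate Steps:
a(G) = 1/(2*G)
X = 3 - I*√265793/5 (X = 3 - √(-137766 - 128027)/5 = 3 - I*√265793/5 ≈ 3.0 - 103.11*I)
Q(R, s) = 88 (Q(R, s) = -22*(-4) = 88)
n(a(-3))/Q(464, -240) + X/153215 = -35/88 + (3 - I*√265793/5)/153215 = -35*1/88 + (3 - I*√265793/5)*(1/153215) = -35/88 + (3/153215 - I*√265793/766075) = -5362261/13482920 - I*√265793/766075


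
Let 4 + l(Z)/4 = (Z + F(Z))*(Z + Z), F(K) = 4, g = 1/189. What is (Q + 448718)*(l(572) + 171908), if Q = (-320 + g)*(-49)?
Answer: 35204616250652/27 ≈ 1.3039e+12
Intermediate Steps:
g = 1/189 ≈ 0.0052910
l(Z) = -16 + 8*Z*(4 + Z) (l(Z) = -16 + 4*((Z + 4)*(Z + Z)) = -16 + 4*((4 + Z)*(2*Z)) = -16 + 4*(2*Z*(4 + Z)) = -16 + 8*Z*(4 + Z))
Q = 423353/27 (Q = (-320 + 1/189)*(-49) = -60479/189*(-49) = 423353/27 ≈ 15680.)
(Q + 448718)*(l(572) + 171908) = (423353/27 + 448718)*((-16 + 8*572**2 + 32*572) + 171908) = 12538739*((-16 + 8*327184 + 18304) + 171908)/27 = 12538739*((-16 + 2617472 + 18304) + 171908)/27 = 12538739*(2635760 + 171908)/27 = (12538739/27)*2807668 = 35204616250652/27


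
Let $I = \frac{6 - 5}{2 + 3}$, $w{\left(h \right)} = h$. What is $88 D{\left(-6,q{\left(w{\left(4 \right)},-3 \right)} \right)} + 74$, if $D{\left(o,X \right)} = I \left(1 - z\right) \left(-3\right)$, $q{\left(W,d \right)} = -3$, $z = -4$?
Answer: $-190$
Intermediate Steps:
$I = \frac{1}{5}$ ($I = 1 \cdot \frac{1}{5} = \frac{1}{5} \approx 0.2$)
$D{\left(o,X \right)} = -3$ ($D{\left(o,X \right)} = \frac{1 - -4}{5} \left(-3\right) = \frac{1 + 4}{5} \left(-3\right) = \frac{1}{5} \cdot 5 \left(-3\right) = 1 \left(-3\right) = -3$)
$88 D{\left(-6,q{\left(w{\left(4 \right)},-3 \right)} \right)} + 74 = 88 \left(-3\right) + 74 = -264 + 74 = -190$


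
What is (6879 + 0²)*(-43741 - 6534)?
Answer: -345841725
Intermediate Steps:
(6879 + 0²)*(-43741 - 6534) = (6879 + 0)*(-50275) = 6879*(-50275) = -345841725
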